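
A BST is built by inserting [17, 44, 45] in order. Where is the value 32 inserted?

Starting tree (level order): [17, None, 44, None, 45]
Insertion path: 17 -> 44
Result: insert 32 as left child of 44
Final tree (level order): [17, None, 44, 32, 45]


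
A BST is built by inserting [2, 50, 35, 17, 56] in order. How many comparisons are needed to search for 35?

Search path for 35: 2 -> 50 -> 35
Found: True
Comparisons: 3


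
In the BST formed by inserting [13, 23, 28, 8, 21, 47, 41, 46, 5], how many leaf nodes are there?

Tree built from: [13, 23, 28, 8, 21, 47, 41, 46, 5]
Tree (level-order array): [13, 8, 23, 5, None, 21, 28, None, None, None, None, None, 47, 41, None, None, 46]
Rule: A leaf has 0 children.
Per-node child counts:
  node 13: 2 child(ren)
  node 8: 1 child(ren)
  node 5: 0 child(ren)
  node 23: 2 child(ren)
  node 21: 0 child(ren)
  node 28: 1 child(ren)
  node 47: 1 child(ren)
  node 41: 1 child(ren)
  node 46: 0 child(ren)
Matching nodes: [5, 21, 46]
Count of leaf nodes: 3


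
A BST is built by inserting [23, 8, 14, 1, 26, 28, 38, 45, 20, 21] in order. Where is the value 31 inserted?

Starting tree (level order): [23, 8, 26, 1, 14, None, 28, None, None, None, 20, None, 38, None, 21, None, 45]
Insertion path: 23 -> 26 -> 28 -> 38
Result: insert 31 as left child of 38
Final tree (level order): [23, 8, 26, 1, 14, None, 28, None, None, None, 20, None, 38, None, 21, 31, 45]


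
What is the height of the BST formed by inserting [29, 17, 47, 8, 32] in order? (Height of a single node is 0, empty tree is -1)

Insertion order: [29, 17, 47, 8, 32]
Tree (level-order array): [29, 17, 47, 8, None, 32]
Compute height bottom-up (empty subtree = -1):
  height(8) = 1 + max(-1, -1) = 0
  height(17) = 1 + max(0, -1) = 1
  height(32) = 1 + max(-1, -1) = 0
  height(47) = 1 + max(0, -1) = 1
  height(29) = 1 + max(1, 1) = 2
Height = 2


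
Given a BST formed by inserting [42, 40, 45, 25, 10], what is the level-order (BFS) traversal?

Tree insertion order: [42, 40, 45, 25, 10]
Tree (level-order array): [42, 40, 45, 25, None, None, None, 10]
BFS from the root, enqueuing left then right child of each popped node:
  queue [42] -> pop 42, enqueue [40, 45], visited so far: [42]
  queue [40, 45] -> pop 40, enqueue [25], visited so far: [42, 40]
  queue [45, 25] -> pop 45, enqueue [none], visited so far: [42, 40, 45]
  queue [25] -> pop 25, enqueue [10], visited so far: [42, 40, 45, 25]
  queue [10] -> pop 10, enqueue [none], visited so far: [42, 40, 45, 25, 10]
Result: [42, 40, 45, 25, 10]


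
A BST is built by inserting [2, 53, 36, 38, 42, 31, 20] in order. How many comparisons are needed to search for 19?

Search path for 19: 2 -> 53 -> 36 -> 31 -> 20
Found: False
Comparisons: 5


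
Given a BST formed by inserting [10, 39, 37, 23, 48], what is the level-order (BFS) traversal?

Tree insertion order: [10, 39, 37, 23, 48]
Tree (level-order array): [10, None, 39, 37, 48, 23]
BFS from the root, enqueuing left then right child of each popped node:
  queue [10] -> pop 10, enqueue [39], visited so far: [10]
  queue [39] -> pop 39, enqueue [37, 48], visited so far: [10, 39]
  queue [37, 48] -> pop 37, enqueue [23], visited so far: [10, 39, 37]
  queue [48, 23] -> pop 48, enqueue [none], visited so far: [10, 39, 37, 48]
  queue [23] -> pop 23, enqueue [none], visited so far: [10, 39, 37, 48, 23]
Result: [10, 39, 37, 48, 23]


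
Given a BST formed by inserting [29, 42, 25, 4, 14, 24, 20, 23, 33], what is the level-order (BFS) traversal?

Tree insertion order: [29, 42, 25, 4, 14, 24, 20, 23, 33]
Tree (level-order array): [29, 25, 42, 4, None, 33, None, None, 14, None, None, None, 24, 20, None, None, 23]
BFS from the root, enqueuing left then right child of each popped node:
  queue [29] -> pop 29, enqueue [25, 42], visited so far: [29]
  queue [25, 42] -> pop 25, enqueue [4], visited so far: [29, 25]
  queue [42, 4] -> pop 42, enqueue [33], visited so far: [29, 25, 42]
  queue [4, 33] -> pop 4, enqueue [14], visited so far: [29, 25, 42, 4]
  queue [33, 14] -> pop 33, enqueue [none], visited so far: [29, 25, 42, 4, 33]
  queue [14] -> pop 14, enqueue [24], visited so far: [29, 25, 42, 4, 33, 14]
  queue [24] -> pop 24, enqueue [20], visited so far: [29, 25, 42, 4, 33, 14, 24]
  queue [20] -> pop 20, enqueue [23], visited so far: [29, 25, 42, 4, 33, 14, 24, 20]
  queue [23] -> pop 23, enqueue [none], visited so far: [29, 25, 42, 4, 33, 14, 24, 20, 23]
Result: [29, 25, 42, 4, 33, 14, 24, 20, 23]


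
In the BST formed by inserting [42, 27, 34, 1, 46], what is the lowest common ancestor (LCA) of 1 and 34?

Tree insertion order: [42, 27, 34, 1, 46]
Tree (level-order array): [42, 27, 46, 1, 34]
In a BST, the LCA of p=1, q=34 is the first node v on the
root-to-leaf path with p <= v <= q (go left if both < v, right if both > v).
Walk from root:
  at 42: both 1 and 34 < 42, go left
  at 27: 1 <= 27 <= 34, this is the LCA
LCA = 27


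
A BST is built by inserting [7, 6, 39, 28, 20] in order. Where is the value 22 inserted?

Starting tree (level order): [7, 6, 39, None, None, 28, None, 20]
Insertion path: 7 -> 39 -> 28 -> 20
Result: insert 22 as right child of 20
Final tree (level order): [7, 6, 39, None, None, 28, None, 20, None, None, 22]


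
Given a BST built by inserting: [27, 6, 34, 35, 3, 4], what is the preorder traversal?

Tree insertion order: [27, 6, 34, 35, 3, 4]
Tree (level-order array): [27, 6, 34, 3, None, None, 35, None, 4]
Preorder traversal: [27, 6, 3, 4, 34, 35]


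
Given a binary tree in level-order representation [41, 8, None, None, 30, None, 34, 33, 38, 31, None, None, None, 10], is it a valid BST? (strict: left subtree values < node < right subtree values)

Level-order array: [41, 8, None, None, 30, None, 34, 33, 38, 31, None, None, None, 10]
Validate using subtree bounds (lo, hi): at each node, require lo < value < hi,
then recurse left with hi=value and right with lo=value.
Preorder trace (stopping at first violation):
  at node 41 with bounds (-inf, +inf): OK
  at node 8 with bounds (-inf, 41): OK
  at node 30 with bounds (8, 41): OK
  at node 34 with bounds (30, 41): OK
  at node 33 with bounds (30, 34): OK
  at node 31 with bounds (30, 33): OK
  at node 10 with bounds (30, 31): VIOLATION
Node 10 violates its bound: not (30 < 10 < 31).
Result: Not a valid BST


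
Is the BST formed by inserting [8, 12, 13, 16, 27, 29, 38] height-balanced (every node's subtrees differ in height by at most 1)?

Tree (level-order array): [8, None, 12, None, 13, None, 16, None, 27, None, 29, None, 38]
Definition: a tree is height-balanced if, at every node, |h(left) - h(right)| <= 1 (empty subtree has height -1).
Bottom-up per-node check:
  node 38: h_left=-1, h_right=-1, diff=0 [OK], height=0
  node 29: h_left=-1, h_right=0, diff=1 [OK], height=1
  node 27: h_left=-1, h_right=1, diff=2 [FAIL (|-1-1|=2 > 1)], height=2
  node 16: h_left=-1, h_right=2, diff=3 [FAIL (|-1-2|=3 > 1)], height=3
  node 13: h_left=-1, h_right=3, diff=4 [FAIL (|-1-3|=4 > 1)], height=4
  node 12: h_left=-1, h_right=4, diff=5 [FAIL (|-1-4|=5 > 1)], height=5
  node 8: h_left=-1, h_right=5, diff=6 [FAIL (|-1-5|=6 > 1)], height=6
Node 27 violates the condition: |-1 - 1| = 2 > 1.
Result: Not balanced


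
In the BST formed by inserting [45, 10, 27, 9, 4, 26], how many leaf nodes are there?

Tree built from: [45, 10, 27, 9, 4, 26]
Tree (level-order array): [45, 10, None, 9, 27, 4, None, 26]
Rule: A leaf has 0 children.
Per-node child counts:
  node 45: 1 child(ren)
  node 10: 2 child(ren)
  node 9: 1 child(ren)
  node 4: 0 child(ren)
  node 27: 1 child(ren)
  node 26: 0 child(ren)
Matching nodes: [4, 26]
Count of leaf nodes: 2


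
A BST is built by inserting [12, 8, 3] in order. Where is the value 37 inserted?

Starting tree (level order): [12, 8, None, 3]
Insertion path: 12
Result: insert 37 as right child of 12
Final tree (level order): [12, 8, 37, 3]


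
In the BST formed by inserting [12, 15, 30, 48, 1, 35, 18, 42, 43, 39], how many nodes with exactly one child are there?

Tree built from: [12, 15, 30, 48, 1, 35, 18, 42, 43, 39]
Tree (level-order array): [12, 1, 15, None, None, None, 30, 18, 48, None, None, 35, None, None, 42, 39, 43]
Rule: These are nodes with exactly 1 non-null child.
Per-node child counts:
  node 12: 2 child(ren)
  node 1: 0 child(ren)
  node 15: 1 child(ren)
  node 30: 2 child(ren)
  node 18: 0 child(ren)
  node 48: 1 child(ren)
  node 35: 1 child(ren)
  node 42: 2 child(ren)
  node 39: 0 child(ren)
  node 43: 0 child(ren)
Matching nodes: [15, 48, 35]
Count of nodes with exactly one child: 3


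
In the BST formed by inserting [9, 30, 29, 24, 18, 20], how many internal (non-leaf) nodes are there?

Tree built from: [9, 30, 29, 24, 18, 20]
Tree (level-order array): [9, None, 30, 29, None, 24, None, 18, None, None, 20]
Rule: An internal node has at least one child.
Per-node child counts:
  node 9: 1 child(ren)
  node 30: 1 child(ren)
  node 29: 1 child(ren)
  node 24: 1 child(ren)
  node 18: 1 child(ren)
  node 20: 0 child(ren)
Matching nodes: [9, 30, 29, 24, 18]
Count of internal (non-leaf) nodes: 5


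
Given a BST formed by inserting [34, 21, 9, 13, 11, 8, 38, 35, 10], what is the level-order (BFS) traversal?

Tree insertion order: [34, 21, 9, 13, 11, 8, 38, 35, 10]
Tree (level-order array): [34, 21, 38, 9, None, 35, None, 8, 13, None, None, None, None, 11, None, 10]
BFS from the root, enqueuing left then right child of each popped node:
  queue [34] -> pop 34, enqueue [21, 38], visited so far: [34]
  queue [21, 38] -> pop 21, enqueue [9], visited so far: [34, 21]
  queue [38, 9] -> pop 38, enqueue [35], visited so far: [34, 21, 38]
  queue [9, 35] -> pop 9, enqueue [8, 13], visited so far: [34, 21, 38, 9]
  queue [35, 8, 13] -> pop 35, enqueue [none], visited so far: [34, 21, 38, 9, 35]
  queue [8, 13] -> pop 8, enqueue [none], visited so far: [34, 21, 38, 9, 35, 8]
  queue [13] -> pop 13, enqueue [11], visited so far: [34, 21, 38, 9, 35, 8, 13]
  queue [11] -> pop 11, enqueue [10], visited so far: [34, 21, 38, 9, 35, 8, 13, 11]
  queue [10] -> pop 10, enqueue [none], visited so far: [34, 21, 38, 9, 35, 8, 13, 11, 10]
Result: [34, 21, 38, 9, 35, 8, 13, 11, 10]


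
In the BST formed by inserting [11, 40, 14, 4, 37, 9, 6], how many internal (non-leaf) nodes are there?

Tree built from: [11, 40, 14, 4, 37, 9, 6]
Tree (level-order array): [11, 4, 40, None, 9, 14, None, 6, None, None, 37]
Rule: An internal node has at least one child.
Per-node child counts:
  node 11: 2 child(ren)
  node 4: 1 child(ren)
  node 9: 1 child(ren)
  node 6: 0 child(ren)
  node 40: 1 child(ren)
  node 14: 1 child(ren)
  node 37: 0 child(ren)
Matching nodes: [11, 4, 9, 40, 14]
Count of internal (non-leaf) nodes: 5


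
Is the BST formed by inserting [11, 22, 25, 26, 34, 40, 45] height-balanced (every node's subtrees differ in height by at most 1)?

Tree (level-order array): [11, None, 22, None, 25, None, 26, None, 34, None, 40, None, 45]
Definition: a tree is height-balanced if, at every node, |h(left) - h(right)| <= 1 (empty subtree has height -1).
Bottom-up per-node check:
  node 45: h_left=-1, h_right=-1, diff=0 [OK], height=0
  node 40: h_left=-1, h_right=0, diff=1 [OK], height=1
  node 34: h_left=-1, h_right=1, diff=2 [FAIL (|-1-1|=2 > 1)], height=2
  node 26: h_left=-1, h_right=2, diff=3 [FAIL (|-1-2|=3 > 1)], height=3
  node 25: h_left=-1, h_right=3, diff=4 [FAIL (|-1-3|=4 > 1)], height=4
  node 22: h_left=-1, h_right=4, diff=5 [FAIL (|-1-4|=5 > 1)], height=5
  node 11: h_left=-1, h_right=5, diff=6 [FAIL (|-1-5|=6 > 1)], height=6
Node 34 violates the condition: |-1 - 1| = 2 > 1.
Result: Not balanced


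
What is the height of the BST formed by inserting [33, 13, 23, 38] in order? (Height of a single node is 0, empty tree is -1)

Insertion order: [33, 13, 23, 38]
Tree (level-order array): [33, 13, 38, None, 23]
Compute height bottom-up (empty subtree = -1):
  height(23) = 1 + max(-1, -1) = 0
  height(13) = 1 + max(-1, 0) = 1
  height(38) = 1 + max(-1, -1) = 0
  height(33) = 1 + max(1, 0) = 2
Height = 2


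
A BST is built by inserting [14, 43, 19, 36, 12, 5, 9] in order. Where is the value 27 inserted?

Starting tree (level order): [14, 12, 43, 5, None, 19, None, None, 9, None, 36]
Insertion path: 14 -> 43 -> 19 -> 36
Result: insert 27 as left child of 36
Final tree (level order): [14, 12, 43, 5, None, 19, None, None, 9, None, 36, None, None, 27]


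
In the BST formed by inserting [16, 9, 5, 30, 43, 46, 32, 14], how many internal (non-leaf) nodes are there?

Tree built from: [16, 9, 5, 30, 43, 46, 32, 14]
Tree (level-order array): [16, 9, 30, 5, 14, None, 43, None, None, None, None, 32, 46]
Rule: An internal node has at least one child.
Per-node child counts:
  node 16: 2 child(ren)
  node 9: 2 child(ren)
  node 5: 0 child(ren)
  node 14: 0 child(ren)
  node 30: 1 child(ren)
  node 43: 2 child(ren)
  node 32: 0 child(ren)
  node 46: 0 child(ren)
Matching nodes: [16, 9, 30, 43]
Count of internal (non-leaf) nodes: 4


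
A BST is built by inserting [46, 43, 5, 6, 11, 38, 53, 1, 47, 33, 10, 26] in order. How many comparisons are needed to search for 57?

Search path for 57: 46 -> 53
Found: False
Comparisons: 2


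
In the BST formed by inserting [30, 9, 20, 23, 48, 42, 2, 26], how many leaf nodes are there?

Tree built from: [30, 9, 20, 23, 48, 42, 2, 26]
Tree (level-order array): [30, 9, 48, 2, 20, 42, None, None, None, None, 23, None, None, None, 26]
Rule: A leaf has 0 children.
Per-node child counts:
  node 30: 2 child(ren)
  node 9: 2 child(ren)
  node 2: 0 child(ren)
  node 20: 1 child(ren)
  node 23: 1 child(ren)
  node 26: 0 child(ren)
  node 48: 1 child(ren)
  node 42: 0 child(ren)
Matching nodes: [2, 26, 42]
Count of leaf nodes: 3


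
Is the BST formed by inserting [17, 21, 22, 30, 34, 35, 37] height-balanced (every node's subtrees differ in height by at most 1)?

Tree (level-order array): [17, None, 21, None, 22, None, 30, None, 34, None, 35, None, 37]
Definition: a tree is height-balanced if, at every node, |h(left) - h(right)| <= 1 (empty subtree has height -1).
Bottom-up per-node check:
  node 37: h_left=-1, h_right=-1, diff=0 [OK], height=0
  node 35: h_left=-1, h_right=0, diff=1 [OK], height=1
  node 34: h_left=-1, h_right=1, diff=2 [FAIL (|-1-1|=2 > 1)], height=2
  node 30: h_left=-1, h_right=2, diff=3 [FAIL (|-1-2|=3 > 1)], height=3
  node 22: h_left=-1, h_right=3, diff=4 [FAIL (|-1-3|=4 > 1)], height=4
  node 21: h_left=-1, h_right=4, diff=5 [FAIL (|-1-4|=5 > 1)], height=5
  node 17: h_left=-1, h_right=5, diff=6 [FAIL (|-1-5|=6 > 1)], height=6
Node 34 violates the condition: |-1 - 1| = 2 > 1.
Result: Not balanced


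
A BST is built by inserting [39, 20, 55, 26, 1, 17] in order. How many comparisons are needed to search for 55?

Search path for 55: 39 -> 55
Found: True
Comparisons: 2


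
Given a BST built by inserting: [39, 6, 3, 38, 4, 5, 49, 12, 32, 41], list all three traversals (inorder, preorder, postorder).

Tree insertion order: [39, 6, 3, 38, 4, 5, 49, 12, 32, 41]
Tree (level-order array): [39, 6, 49, 3, 38, 41, None, None, 4, 12, None, None, None, None, 5, None, 32]
Inorder (L, root, R): [3, 4, 5, 6, 12, 32, 38, 39, 41, 49]
Preorder (root, L, R): [39, 6, 3, 4, 5, 38, 12, 32, 49, 41]
Postorder (L, R, root): [5, 4, 3, 32, 12, 38, 6, 41, 49, 39]


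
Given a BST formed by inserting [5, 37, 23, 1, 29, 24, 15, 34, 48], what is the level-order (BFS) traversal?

Tree insertion order: [5, 37, 23, 1, 29, 24, 15, 34, 48]
Tree (level-order array): [5, 1, 37, None, None, 23, 48, 15, 29, None, None, None, None, 24, 34]
BFS from the root, enqueuing left then right child of each popped node:
  queue [5] -> pop 5, enqueue [1, 37], visited so far: [5]
  queue [1, 37] -> pop 1, enqueue [none], visited so far: [5, 1]
  queue [37] -> pop 37, enqueue [23, 48], visited so far: [5, 1, 37]
  queue [23, 48] -> pop 23, enqueue [15, 29], visited so far: [5, 1, 37, 23]
  queue [48, 15, 29] -> pop 48, enqueue [none], visited so far: [5, 1, 37, 23, 48]
  queue [15, 29] -> pop 15, enqueue [none], visited so far: [5, 1, 37, 23, 48, 15]
  queue [29] -> pop 29, enqueue [24, 34], visited so far: [5, 1, 37, 23, 48, 15, 29]
  queue [24, 34] -> pop 24, enqueue [none], visited so far: [5, 1, 37, 23, 48, 15, 29, 24]
  queue [34] -> pop 34, enqueue [none], visited so far: [5, 1, 37, 23, 48, 15, 29, 24, 34]
Result: [5, 1, 37, 23, 48, 15, 29, 24, 34]


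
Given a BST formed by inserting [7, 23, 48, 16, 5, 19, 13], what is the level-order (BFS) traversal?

Tree insertion order: [7, 23, 48, 16, 5, 19, 13]
Tree (level-order array): [7, 5, 23, None, None, 16, 48, 13, 19]
BFS from the root, enqueuing left then right child of each popped node:
  queue [7] -> pop 7, enqueue [5, 23], visited so far: [7]
  queue [5, 23] -> pop 5, enqueue [none], visited so far: [7, 5]
  queue [23] -> pop 23, enqueue [16, 48], visited so far: [7, 5, 23]
  queue [16, 48] -> pop 16, enqueue [13, 19], visited so far: [7, 5, 23, 16]
  queue [48, 13, 19] -> pop 48, enqueue [none], visited so far: [7, 5, 23, 16, 48]
  queue [13, 19] -> pop 13, enqueue [none], visited so far: [7, 5, 23, 16, 48, 13]
  queue [19] -> pop 19, enqueue [none], visited so far: [7, 5, 23, 16, 48, 13, 19]
Result: [7, 5, 23, 16, 48, 13, 19]


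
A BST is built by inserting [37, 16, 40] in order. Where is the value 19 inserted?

Starting tree (level order): [37, 16, 40]
Insertion path: 37 -> 16
Result: insert 19 as right child of 16
Final tree (level order): [37, 16, 40, None, 19]


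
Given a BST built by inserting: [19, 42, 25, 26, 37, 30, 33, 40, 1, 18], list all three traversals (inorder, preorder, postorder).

Tree insertion order: [19, 42, 25, 26, 37, 30, 33, 40, 1, 18]
Tree (level-order array): [19, 1, 42, None, 18, 25, None, None, None, None, 26, None, 37, 30, 40, None, 33]
Inorder (L, root, R): [1, 18, 19, 25, 26, 30, 33, 37, 40, 42]
Preorder (root, L, R): [19, 1, 18, 42, 25, 26, 37, 30, 33, 40]
Postorder (L, R, root): [18, 1, 33, 30, 40, 37, 26, 25, 42, 19]


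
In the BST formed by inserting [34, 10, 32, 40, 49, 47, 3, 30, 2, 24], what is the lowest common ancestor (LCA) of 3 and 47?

Tree insertion order: [34, 10, 32, 40, 49, 47, 3, 30, 2, 24]
Tree (level-order array): [34, 10, 40, 3, 32, None, 49, 2, None, 30, None, 47, None, None, None, 24]
In a BST, the LCA of p=3, q=47 is the first node v on the
root-to-leaf path with p <= v <= q (go left if both < v, right if both > v).
Walk from root:
  at 34: 3 <= 34 <= 47, this is the LCA
LCA = 34


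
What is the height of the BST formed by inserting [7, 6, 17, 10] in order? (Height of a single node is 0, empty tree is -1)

Insertion order: [7, 6, 17, 10]
Tree (level-order array): [7, 6, 17, None, None, 10]
Compute height bottom-up (empty subtree = -1):
  height(6) = 1 + max(-1, -1) = 0
  height(10) = 1 + max(-1, -1) = 0
  height(17) = 1 + max(0, -1) = 1
  height(7) = 1 + max(0, 1) = 2
Height = 2


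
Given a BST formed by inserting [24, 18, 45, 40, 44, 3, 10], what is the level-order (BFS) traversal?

Tree insertion order: [24, 18, 45, 40, 44, 3, 10]
Tree (level-order array): [24, 18, 45, 3, None, 40, None, None, 10, None, 44]
BFS from the root, enqueuing left then right child of each popped node:
  queue [24] -> pop 24, enqueue [18, 45], visited so far: [24]
  queue [18, 45] -> pop 18, enqueue [3], visited so far: [24, 18]
  queue [45, 3] -> pop 45, enqueue [40], visited so far: [24, 18, 45]
  queue [3, 40] -> pop 3, enqueue [10], visited so far: [24, 18, 45, 3]
  queue [40, 10] -> pop 40, enqueue [44], visited so far: [24, 18, 45, 3, 40]
  queue [10, 44] -> pop 10, enqueue [none], visited so far: [24, 18, 45, 3, 40, 10]
  queue [44] -> pop 44, enqueue [none], visited so far: [24, 18, 45, 3, 40, 10, 44]
Result: [24, 18, 45, 3, 40, 10, 44]


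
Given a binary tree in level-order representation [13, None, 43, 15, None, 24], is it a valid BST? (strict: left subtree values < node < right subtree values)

Level-order array: [13, None, 43, 15, None, 24]
Validate using subtree bounds (lo, hi): at each node, require lo < value < hi,
then recurse left with hi=value and right with lo=value.
Preorder trace (stopping at first violation):
  at node 13 with bounds (-inf, +inf): OK
  at node 43 with bounds (13, +inf): OK
  at node 15 with bounds (13, 43): OK
  at node 24 with bounds (13, 15): VIOLATION
Node 24 violates its bound: not (13 < 24 < 15).
Result: Not a valid BST


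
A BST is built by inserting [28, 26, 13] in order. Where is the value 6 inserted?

Starting tree (level order): [28, 26, None, 13]
Insertion path: 28 -> 26 -> 13
Result: insert 6 as left child of 13
Final tree (level order): [28, 26, None, 13, None, 6]


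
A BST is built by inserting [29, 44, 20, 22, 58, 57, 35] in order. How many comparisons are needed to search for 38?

Search path for 38: 29 -> 44 -> 35
Found: False
Comparisons: 3


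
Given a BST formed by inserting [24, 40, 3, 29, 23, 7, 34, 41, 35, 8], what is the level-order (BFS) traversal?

Tree insertion order: [24, 40, 3, 29, 23, 7, 34, 41, 35, 8]
Tree (level-order array): [24, 3, 40, None, 23, 29, 41, 7, None, None, 34, None, None, None, 8, None, 35]
BFS from the root, enqueuing left then right child of each popped node:
  queue [24] -> pop 24, enqueue [3, 40], visited so far: [24]
  queue [3, 40] -> pop 3, enqueue [23], visited so far: [24, 3]
  queue [40, 23] -> pop 40, enqueue [29, 41], visited so far: [24, 3, 40]
  queue [23, 29, 41] -> pop 23, enqueue [7], visited so far: [24, 3, 40, 23]
  queue [29, 41, 7] -> pop 29, enqueue [34], visited so far: [24, 3, 40, 23, 29]
  queue [41, 7, 34] -> pop 41, enqueue [none], visited so far: [24, 3, 40, 23, 29, 41]
  queue [7, 34] -> pop 7, enqueue [8], visited so far: [24, 3, 40, 23, 29, 41, 7]
  queue [34, 8] -> pop 34, enqueue [35], visited so far: [24, 3, 40, 23, 29, 41, 7, 34]
  queue [8, 35] -> pop 8, enqueue [none], visited so far: [24, 3, 40, 23, 29, 41, 7, 34, 8]
  queue [35] -> pop 35, enqueue [none], visited so far: [24, 3, 40, 23, 29, 41, 7, 34, 8, 35]
Result: [24, 3, 40, 23, 29, 41, 7, 34, 8, 35]


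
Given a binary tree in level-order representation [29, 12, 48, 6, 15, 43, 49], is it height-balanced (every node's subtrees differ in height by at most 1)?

Tree (level-order array): [29, 12, 48, 6, 15, 43, 49]
Definition: a tree is height-balanced if, at every node, |h(left) - h(right)| <= 1 (empty subtree has height -1).
Bottom-up per-node check:
  node 6: h_left=-1, h_right=-1, diff=0 [OK], height=0
  node 15: h_left=-1, h_right=-1, diff=0 [OK], height=0
  node 12: h_left=0, h_right=0, diff=0 [OK], height=1
  node 43: h_left=-1, h_right=-1, diff=0 [OK], height=0
  node 49: h_left=-1, h_right=-1, diff=0 [OK], height=0
  node 48: h_left=0, h_right=0, diff=0 [OK], height=1
  node 29: h_left=1, h_right=1, diff=0 [OK], height=2
All nodes satisfy the balance condition.
Result: Balanced


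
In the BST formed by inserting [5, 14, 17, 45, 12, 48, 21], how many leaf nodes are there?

Tree built from: [5, 14, 17, 45, 12, 48, 21]
Tree (level-order array): [5, None, 14, 12, 17, None, None, None, 45, 21, 48]
Rule: A leaf has 0 children.
Per-node child counts:
  node 5: 1 child(ren)
  node 14: 2 child(ren)
  node 12: 0 child(ren)
  node 17: 1 child(ren)
  node 45: 2 child(ren)
  node 21: 0 child(ren)
  node 48: 0 child(ren)
Matching nodes: [12, 21, 48]
Count of leaf nodes: 3


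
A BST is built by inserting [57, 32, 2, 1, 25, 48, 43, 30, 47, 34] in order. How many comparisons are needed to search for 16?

Search path for 16: 57 -> 32 -> 2 -> 25
Found: False
Comparisons: 4


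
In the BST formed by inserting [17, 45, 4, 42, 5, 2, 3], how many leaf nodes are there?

Tree built from: [17, 45, 4, 42, 5, 2, 3]
Tree (level-order array): [17, 4, 45, 2, 5, 42, None, None, 3]
Rule: A leaf has 0 children.
Per-node child counts:
  node 17: 2 child(ren)
  node 4: 2 child(ren)
  node 2: 1 child(ren)
  node 3: 0 child(ren)
  node 5: 0 child(ren)
  node 45: 1 child(ren)
  node 42: 0 child(ren)
Matching nodes: [3, 5, 42]
Count of leaf nodes: 3


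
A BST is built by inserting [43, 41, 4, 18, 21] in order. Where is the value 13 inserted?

Starting tree (level order): [43, 41, None, 4, None, None, 18, None, 21]
Insertion path: 43 -> 41 -> 4 -> 18
Result: insert 13 as left child of 18
Final tree (level order): [43, 41, None, 4, None, None, 18, 13, 21]


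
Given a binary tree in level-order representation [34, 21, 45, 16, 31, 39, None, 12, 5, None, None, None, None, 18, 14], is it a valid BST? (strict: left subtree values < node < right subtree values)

Level-order array: [34, 21, 45, 16, 31, 39, None, 12, 5, None, None, None, None, 18, 14]
Validate using subtree bounds (lo, hi): at each node, require lo < value < hi,
then recurse left with hi=value and right with lo=value.
Preorder trace (stopping at first violation):
  at node 34 with bounds (-inf, +inf): OK
  at node 21 with bounds (-inf, 34): OK
  at node 16 with bounds (-inf, 21): OK
  at node 12 with bounds (-inf, 16): OK
  at node 18 with bounds (-inf, 12): VIOLATION
Node 18 violates its bound: not (-inf < 18 < 12).
Result: Not a valid BST


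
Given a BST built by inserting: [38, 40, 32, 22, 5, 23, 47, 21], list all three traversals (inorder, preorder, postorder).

Tree insertion order: [38, 40, 32, 22, 5, 23, 47, 21]
Tree (level-order array): [38, 32, 40, 22, None, None, 47, 5, 23, None, None, None, 21]
Inorder (L, root, R): [5, 21, 22, 23, 32, 38, 40, 47]
Preorder (root, L, R): [38, 32, 22, 5, 21, 23, 40, 47]
Postorder (L, R, root): [21, 5, 23, 22, 32, 47, 40, 38]


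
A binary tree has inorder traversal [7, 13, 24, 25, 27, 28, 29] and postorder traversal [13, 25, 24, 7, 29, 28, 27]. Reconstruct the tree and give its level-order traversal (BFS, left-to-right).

Inorder:   [7, 13, 24, 25, 27, 28, 29]
Postorder: [13, 25, 24, 7, 29, 28, 27]
Algorithm: postorder visits root last, so walk postorder right-to-left;
each value is the root of the current inorder slice — split it at that
value, recurse on the right subtree first, then the left.
Recursive splits:
  root=27; inorder splits into left=[7, 13, 24, 25], right=[28, 29]
  root=28; inorder splits into left=[], right=[29]
  root=29; inorder splits into left=[], right=[]
  root=7; inorder splits into left=[], right=[13, 24, 25]
  root=24; inorder splits into left=[13], right=[25]
  root=25; inorder splits into left=[], right=[]
  root=13; inorder splits into left=[], right=[]
Reconstructed level-order: [27, 7, 28, 24, 29, 13, 25]


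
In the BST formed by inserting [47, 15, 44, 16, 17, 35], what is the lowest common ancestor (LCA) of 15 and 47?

Tree insertion order: [47, 15, 44, 16, 17, 35]
Tree (level-order array): [47, 15, None, None, 44, 16, None, None, 17, None, 35]
In a BST, the LCA of p=15, q=47 is the first node v on the
root-to-leaf path with p <= v <= q (go left if both < v, right if both > v).
Walk from root:
  at 47: 15 <= 47 <= 47, this is the LCA
LCA = 47


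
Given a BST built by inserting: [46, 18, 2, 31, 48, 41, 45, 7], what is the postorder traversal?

Tree insertion order: [46, 18, 2, 31, 48, 41, 45, 7]
Tree (level-order array): [46, 18, 48, 2, 31, None, None, None, 7, None, 41, None, None, None, 45]
Postorder traversal: [7, 2, 45, 41, 31, 18, 48, 46]


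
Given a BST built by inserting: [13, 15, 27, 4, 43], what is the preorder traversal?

Tree insertion order: [13, 15, 27, 4, 43]
Tree (level-order array): [13, 4, 15, None, None, None, 27, None, 43]
Preorder traversal: [13, 4, 15, 27, 43]


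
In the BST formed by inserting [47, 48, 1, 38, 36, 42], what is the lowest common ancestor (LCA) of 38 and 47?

Tree insertion order: [47, 48, 1, 38, 36, 42]
Tree (level-order array): [47, 1, 48, None, 38, None, None, 36, 42]
In a BST, the LCA of p=38, q=47 is the first node v on the
root-to-leaf path with p <= v <= q (go left if both < v, right if both > v).
Walk from root:
  at 47: 38 <= 47 <= 47, this is the LCA
LCA = 47


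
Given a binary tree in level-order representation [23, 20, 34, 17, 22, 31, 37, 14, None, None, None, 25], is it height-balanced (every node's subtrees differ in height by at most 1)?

Tree (level-order array): [23, 20, 34, 17, 22, 31, 37, 14, None, None, None, 25]
Definition: a tree is height-balanced if, at every node, |h(left) - h(right)| <= 1 (empty subtree has height -1).
Bottom-up per-node check:
  node 14: h_left=-1, h_right=-1, diff=0 [OK], height=0
  node 17: h_left=0, h_right=-1, diff=1 [OK], height=1
  node 22: h_left=-1, h_right=-1, diff=0 [OK], height=0
  node 20: h_left=1, h_right=0, diff=1 [OK], height=2
  node 25: h_left=-1, h_right=-1, diff=0 [OK], height=0
  node 31: h_left=0, h_right=-1, diff=1 [OK], height=1
  node 37: h_left=-1, h_right=-1, diff=0 [OK], height=0
  node 34: h_left=1, h_right=0, diff=1 [OK], height=2
  node 23: h_left=2, h_right=2, diff=0 [OK], height=3
All nodes satisfy the balance condition.
Result: Balanced


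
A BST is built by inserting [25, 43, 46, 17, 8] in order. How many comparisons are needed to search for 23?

Search path for 23: 25 -> 17
Found: False
Comparisons: 2


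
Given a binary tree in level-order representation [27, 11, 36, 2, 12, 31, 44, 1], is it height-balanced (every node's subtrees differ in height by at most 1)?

Tree (level-order array): [27, 11, 36, 2, 12, 31, 44, 1]
Definition: a tree is height-balanced if, at every node, |h(left) - h(right)| <= 1 (empty subtree has height -1).
Bottom-up per-node check:
  node 1: h_left=-1, h_right=-1, diff=0 [OK], height=0
  node 2: h_left=0, h_right=-1, diff=1 [OK], height=1
  node 12: h_left=-1, h_right=-1, diff=0 [OK], height=0
  node 11: h_left=1, h_right=0, diff=1 [OK], height=2
  node 31: h_left=-1, h_right=-1, diff=0 [OK], height=0
  node 44: h_left=-1, h_right=-1, diff=0 [OK], height=0
  node 36: h_left=0, h_right=0, diff=0 [OK], height=1
  node 27: h_left=2, h_right=1, diff=1 [OK], height=3
All nodes satisfy the balance condition.
Result: Balanced


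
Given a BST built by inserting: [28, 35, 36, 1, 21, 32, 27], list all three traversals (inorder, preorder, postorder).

Tree insertion order: [28, 35, 36, 1, 21, 32, 27]
Tree (level-order array): [28, 1, 35, None, 21, 32, 36, None, 27]
Inorder (L, root, R): [1, 21, 27, 28, 32, 35, 36]
Preorder (root, L, R): [28, 1, 21, 27, 35, 32, 36]
Postorder (L, R, root): [27, 21, 1, 32, 36, 35, 28]


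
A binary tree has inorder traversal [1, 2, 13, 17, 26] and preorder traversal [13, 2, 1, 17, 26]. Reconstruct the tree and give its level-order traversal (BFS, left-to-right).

Inorder:  [1, 2, 13, 17, 26]
Preorder: [13, 2, 1, 17, 26]
Algorithm: preorder visits root first, so consume preorder in order;
for each root, split the current inorder slice at that value into
left-subtree inorder and right-subtree inorder, then recurse.
Recursive splits:
  root=13; inorder splits into left=[1, 2], right=[17, 26]
  root=2; inorder splits into left=[1], right=[]
  root=1; inorder splits into left=[], right=[]
  root=17; inorder splits into left=[], right=[26]
  root=26; inorder splits into left=[], right=[]
Reconstructed level-order: [13, 2, 17, 1, 26]


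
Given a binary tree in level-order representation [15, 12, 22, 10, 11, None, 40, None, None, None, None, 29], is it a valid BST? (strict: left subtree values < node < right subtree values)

Level-order array: [15, 12, 22, 10, 11, None, 40, None, None, None, None, 29]
Validate using subtree bounds (lo, hi): at each node, require lo < value < hi,
then recurse left with hi=value and right with lo=value.
Preorder trace (stopping at first violation):
  at node 15 with bounds (-inf, +inf): OK
  at node 12 with bounds (-inf, 15): OK
  at node 10 with bounds (-inf, 12): OK
  at node 11 with bounds (12, 15): VIOLATION
Node 11 violates its bound: not (12 < 11 < 15).
Result: Not a valid BST


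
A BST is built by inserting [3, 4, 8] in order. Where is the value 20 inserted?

Starting tree (level order): [3, None, 4, None, 8]
Insertion path: 3 -> 4 -> 8
Result: insert 20 as right child of 8
Final tree (level order): [3, None, 4, None, 8, None, 20]


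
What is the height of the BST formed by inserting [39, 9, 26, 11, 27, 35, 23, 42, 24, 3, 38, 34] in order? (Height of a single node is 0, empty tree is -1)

Insertion order: [39, 9, 26, 11, 27, 35, 23, 42, 24, 3, 38, 34]
Tree (level-order array): [39, 9, 42, 3, 26, None, None, None, None, 11, 27, None, 23, None, 35, None, 24, 34, 38]
Compute height bottom-up (empty subtree = -1):
  height(3) = 1 + max(-1, -1) = 0
  height(24) = 1 + max(-1, -1) = 0
  height(23) = 1 + max(-1, 0) = 1
  height(11) = 1 + max(-1, 1) = 2
  height(34) = 1 + max(-1, -1) = 0
  height(38) = 1 + max(-1, -1) = 0
  height(35) = 1 + max(0, 0) = 1
  height(27) = 1 + max(-1, 1) = 2
  height(26) = 1 + max(2, 2) = 3
  height(9) = 1 + max(0, 3) = 4
  height(42) = 1 + max(-1, -1) = 0
  height(39) = 1 + max(4, 0) = 5
Height = 5


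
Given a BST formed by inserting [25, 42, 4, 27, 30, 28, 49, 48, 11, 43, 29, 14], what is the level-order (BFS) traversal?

Tree insertion order: [25, 42, 4, 27, 30, 28, 49, 48, 11, 43, 29, 14]
Tree (level-order array): [25, 4, 42, None, 11, 27, 49, None, 14, None, 30, 48, None, None, None, 28, None, 43, None, None, 29]
BFS from the root, enqueuing left then right child of each popped node:
  queue [25] -> pop 25, enqueue [4, 42], visited so far: [25]
  queue [4, 42] -> pop 4, enqueue [11], visited so far: [25, 4]
  queue [42, 11] -> pop 42, enqueue [27, 49], visited so far: [25, 4, 42]
  queue [11, 27, 49] -> pop 11, enqueue [14], visited so far: [25, 4, 42, 11]
  queue [27, 49, 14] -> pop 27, enqueue [30], visited so far: [25, 4, 42, 11, 27]
  queue [49, 14, 30] -> pop 49, enqueue [48], visited so far: [25, 4, 42, 11, 27, 49]
  queue [14, 30, 48] -> pop 14, enqueue [none], visited so far: [25, 4, 42, 11, 27, 49, 14]
  queue [30, 48] -> pop 30, enqueue [28], visited so far: [25, 4, 42, 11, 27, 49, 14, 30]
  queue [48, 28] -> pop 48, enqueue [43], visited so far: [25, 4, 42, 11, 27, 49, 14, 30, 48]
  queue [28, 43] -> pop 28, enqueue [29], visited so far: [25, 4, 42, 11, 27, 49, 14, 30, 48, 28]
  queue [43, 29] -> pop 43, enqueue [none], visited so far: [25, 4, 42, 11, 27, 49, 14, 30, 48, 28, 43]
  queue [29] -> pop 29, enqueue [none], visited so far: [25, 4, 42, 11, 27, 49, 14, 30, 48, 28, 43, 29]
Result: [25, 4, 42, 11, 27, 49, 14, 30, 48, 28, 43, 29]


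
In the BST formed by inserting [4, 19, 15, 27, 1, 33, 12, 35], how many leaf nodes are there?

Tree built from: [4, 19, 15, 27, 1, 33, 12, 35]
Tree (level-order array): [4, 1, 19, None, None, 15, 27, 12, None, None, 33, None, None, None, 35]
Rule: A leaf has 0 children.
Per-node child counts:
  node 4: 2 child(ren)
  node 1: 0 child(ren)
  node 19: 2 child(ren)
  node 15: 1 child(ren)
  node 12: 0 child(ren)
  node 27: 1 child(ren)
  node 33: 1 child(ren)
  node 35: 0 child(ren)
Matching nodes: [1, 12, 35]
Count of leaf nodes: 3


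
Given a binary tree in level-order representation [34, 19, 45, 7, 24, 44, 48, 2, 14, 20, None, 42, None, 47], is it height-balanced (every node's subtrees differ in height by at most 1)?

Tree (level-order array): [34, 19, 45, 7, 24, 44, 48, 2, 14, 20, None, 42, None, 47]
Definition: a tree is height-balanced if, at every node, |h(left) - h(right)| <= 1 (empty subtree has height -1).
Bottom-up per-node check:
  node 2: h_left=-1, h_right=-1, diff=0 [OK], height=0
  node 14: h_left=-1, h_right=-1, diff=0 [OK], height=0
  node 7: h_left=0, h_right=0, diff=0 [OK], height=1
  node 20: h_left=-1, h_right=-1, diff=0 [OK], height=0
  node 24: h_left=0, h_right=-1, diff=1 [OK], height=1
  node 19: h_left=1, h_right=1, diff=0 [OK], height=2
  node 42: h_left=-1, h_right=-1, diff=0 [OK], height=0
  node 44: h_left=0, h_right=-1, diff=1 [OK], height=1
  node 47: h_left=-1, h_right=-1, diff=0 [OK], height=0
  node 48: h_left=0, h_right=-1, diff=1 [OK], height=1
  node 45: h_left=1, h_right=1, diff=0 [OK], height=2
  node 34: h_left=2, h_right=2, diff=0 [OK], height=3
All nodes satisfy the balance condition.
Result: Balanced


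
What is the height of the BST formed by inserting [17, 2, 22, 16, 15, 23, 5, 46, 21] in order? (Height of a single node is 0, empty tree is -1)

Insertion order: [17, 2, 22, 16, 15, 23, 5, 46, 21]
Tree (level-order array): [17, 2, 22, None, 16, 21, 23, 15, None, None, None, None, 46, 5]
Compute height bottom-up (empty subtree = -1):
  height(5) = 1 + max(-1, -1) = 0
  height(15) = 1 + max(0, -1) = 1
  height(16) = 1 + max(1, -1) = 2
  height(2) = 1 + max(-1, 2) = 3
  height(21) = 1 + max(-1, -1) = 0
  height(46) = 1 + max(-1, -1) = 0
  height(23) = 1 + max(-1, 0) = 1
  height(22) = 1 + max(0, 1) = 2
  height(17) = 1 + max(3, 2) = 4
Height = 4


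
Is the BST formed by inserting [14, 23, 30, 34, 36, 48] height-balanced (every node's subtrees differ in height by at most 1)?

Tree (level-order array): [14, None, 23, None, 30, None, 34, None, 36, None, 48]
Definition: a tree is height-balanced if, at every node, |h(left) - h(right)| <= 1 (empty subtree has height -1).
Bottom-up per-node check:
  node 48: h_left=-1, h_right=-1, diff=0 [OK], height=0
  node 36: h_left=-1, h_right=0, diff=1 [OK], height=1
  node 34: h_left=-1, h_right=1, diff=2 [FAIL (|-1-1|=2 > 1)], height=2
  node 30: h_left=-1, h_right=2, diff=3 [FAIL (|-1-2|=3 > 1)], height=3
  node 23: h_left=-1, h_right=3, diff=4 [FAIL (|-1-3|=4 > 1)], height=4
  node 14: h_left=-1, h_right=4, diff=5 [FAIL (|-1-4|=5 > 1)], height=5
Node 34 violates the condition: |-1 - 1| = 2 > 1.
Result: Not balanced


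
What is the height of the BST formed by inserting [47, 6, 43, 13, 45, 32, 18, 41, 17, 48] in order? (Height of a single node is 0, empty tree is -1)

Insertion order: [47, 6, 43, 13, 45, 32, 18, 41, 17, 48]
Tree (level-order array): [47, 6, 48, None, 43, None, None, 13, 45, None, 32, None, None, 18, 41, 17]
Compute height bottom-up (empty subtree = -1):
  height(17) = 1 + max(-1, -1) = 0
  height(18) = 1 + max(0, -1) = 1
  height(41) = 1 + max(-1, -1) = 0
  height(32) = 1 + max(1, 0) = 2
  height(13) = 1 + max(-1, 2) = 3
  height(45) = 1 + max(-1, -1) = 0
  height(43) = 1 + max(3, 0) = 4
  height(6) = 1 + max(-1, 4) = 5
  height(48) = 1 + max(-1, -1) = 0
  height(47) = 1 + max(5, 0) = 6
Height = 6


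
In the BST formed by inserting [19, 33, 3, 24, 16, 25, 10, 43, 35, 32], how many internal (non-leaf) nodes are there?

Tree built from: [19, 33, 3, 24, 16, 25, 10, 43, 35, 32]
Tree (level-order array): [19, 3, 33, None, 16, 24, 43, 10, None, None, 25, 35, None, None, None, None, 32]
Rule: An internal node has at least one child.
Per-node child counts:
  node 19: 2 child(ren)
  node 3: 1 child(ren)
  node 16: 1 child(ren)
  node 10: 0 child(ren)
  node 33: 2 child(ren)
  node 24: 1 child(ren)
  node 25: 1 child(ren)
  node 32: 0 child(ren)
  node 43: 1 child(ren)
  node 35: 0 child(ren)
Matching nodes: [19, 3, 16, 33, 24, 25, 43]
Count of internal (non-leaf) nodes: 7


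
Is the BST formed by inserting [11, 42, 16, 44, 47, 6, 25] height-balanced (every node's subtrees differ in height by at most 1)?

Tree (level-order array): [11, 6, 42, None, None, 16, 44, None, 25, None, 47]
Definition: a tree is height-balanced if, at every node, |h(left) - h(right)| <= 1 (empty subtree has height -1).
Bottom-up per-node check:
  node 6: h_left=-1, h_right=-1, diff=0 [OK], height=0
  node 25: h_left=-1, h_right=-1, diff=0 [OK], height=0
  node 16: h_left=-1, h_right=0, diff=1 [OK], height=1
  node 47: h_left=-1, h_right=-1, diff=0 [OK], height=0
  node 44: h_left=-1, h_right=0, diff=1 [OK], height=1
  node 42: h_left=1, h_right=1, diff=0 [OK], height=2
  node 11: h_left=0, h_right=2, diff=2 [FAIL (|0-2|=2 > 1)], height=3
Node 11 violates the condition: |0 - 2| = 2 > 1.
Result: Not balanced


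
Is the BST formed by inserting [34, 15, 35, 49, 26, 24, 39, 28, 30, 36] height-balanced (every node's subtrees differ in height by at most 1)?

Tree (level-order array): [34, 15, 35, None, 26, None, 49, 24, 28, 39, None, None, None, None, 30, 36]
Definition: a tree is height-balanced if, at every node, |h(left) - h(right)| <= 1 (empty subtree has height -1).
Bottom-up per-node check:
  node 24: h_left=-1, h_right=-1, diff=0 [OK], height=0
  node 30: h_left=-1, h_right=-1, diff=0 [OK], height=0
  node 28: h_left=-1, h_right=0, diff=1 [OK], height=1
  node 26: h_left=0, h_right=1, diff=1 [OK], height=2
  node 15: h_left=-1, h_right=2, diff=3 [FAIL (|-1-2|=3 > 1)], height=3
  node 36: h_left=-1, h_right=-1, diff=0 [OK], height=0
  node 39: h_left=0, h_right=-1, diff=1 [OK], height=1
  node 49: h_left=1, h_right=-1, diff=2 [FAIL (|1--1|=2 > 1)], height=2
  node 35: h_left=-1, h_right=2, diff=3 [FAIL (|-1-2|=3 > 1)], height=3
  node 34: h_left=3, h_right=3, diff=0 [OK], height=4
Node 15 violates the condition: |-1 - 2| = 3 > 1.
Result: Not balanced
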